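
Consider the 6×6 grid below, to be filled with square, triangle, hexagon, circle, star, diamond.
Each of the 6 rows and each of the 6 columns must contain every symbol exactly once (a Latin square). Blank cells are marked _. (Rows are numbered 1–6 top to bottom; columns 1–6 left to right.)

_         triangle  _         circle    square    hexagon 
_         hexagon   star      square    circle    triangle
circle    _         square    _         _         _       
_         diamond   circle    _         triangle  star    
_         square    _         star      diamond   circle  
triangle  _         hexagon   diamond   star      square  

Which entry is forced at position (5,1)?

hexagon

Row 5 already has {square, circle, star, diamond} and column 1 already has {triangle, circle}, so row 5, column 1 must be hexagon.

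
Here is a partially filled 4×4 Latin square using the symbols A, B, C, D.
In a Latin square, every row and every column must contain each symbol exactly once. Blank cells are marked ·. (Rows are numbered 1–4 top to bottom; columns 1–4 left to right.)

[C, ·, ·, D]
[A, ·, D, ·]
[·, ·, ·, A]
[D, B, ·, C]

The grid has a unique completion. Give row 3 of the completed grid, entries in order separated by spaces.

B D C A

Row 3, column 1: row 3 has {A} and column 1 has {A, C, D}, leaving only B.
Row 3, column 3: row 3 has {A, B} and column 3 has {D}, leaving only C.
Row 3, column 2: row 3 has {A, B, C} and column 2 has {B}, leaving only D.
So row 3 reads: B D C A.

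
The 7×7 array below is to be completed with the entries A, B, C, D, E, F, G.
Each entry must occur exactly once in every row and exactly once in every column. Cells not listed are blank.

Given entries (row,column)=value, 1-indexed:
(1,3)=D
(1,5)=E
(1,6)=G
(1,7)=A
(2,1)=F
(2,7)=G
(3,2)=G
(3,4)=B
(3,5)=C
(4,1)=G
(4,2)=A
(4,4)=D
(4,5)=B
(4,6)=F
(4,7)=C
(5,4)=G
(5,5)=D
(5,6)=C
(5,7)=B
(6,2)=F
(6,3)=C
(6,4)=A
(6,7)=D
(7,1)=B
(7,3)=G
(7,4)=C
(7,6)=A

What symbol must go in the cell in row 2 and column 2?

Row 1, column 1: row 1 has {A, D, E, G} and column 1 has {B, F, G}, leaving only C.
Row 1, column 2: row 1 has {A, C, D, E, G} and column 2 has {A, F, G}, leaving only B.
Row 1, column 4: row 1 has {A, B, C, D, E, G} and column 4 has {A, B, C, D, G}, leaving only F.
Row 2, column 4: row 2 has {F, G} and column 4 has {A, B, C, D, F, G}, leaving only E.
Row 2, column 5: row 2 has {E, F, G} and column 5 has {B, C, D, E}, leaving only A.
Row 2, column 3: row 2 has {A, E, F, G} and column 3 has {C, D, G}, leaving only B.
Row 2, column 6: row 2 has {A, B, E, F, G} and column 6 has {A, C, F, G}, leaving only D.
Row 2 already has {A, B, D, E, F, G} and column 2 already has {A, B, F, G}, so row 2, column 2 must be C.

C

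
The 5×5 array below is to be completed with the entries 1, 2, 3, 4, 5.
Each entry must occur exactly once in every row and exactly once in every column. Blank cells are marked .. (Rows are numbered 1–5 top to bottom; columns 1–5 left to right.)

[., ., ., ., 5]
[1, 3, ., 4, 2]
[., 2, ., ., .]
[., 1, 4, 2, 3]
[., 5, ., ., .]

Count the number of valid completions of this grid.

3

Row 1, column 1: eliminating its row and column leaves {2, 3, 4}.
Row 1, column 2: eliminating its row and column leaves {4}.
Row 1, column 3: eliminating its row and column leaves {1, 2, 3}.
Row 1, column 4: eliminating its row and column leaves {1, 3}.
Row 2, column 3: eliminating its row and column leaves {5}.
Row 3, column 1: eliminating its row and column leaves {3, 4, 5}.
Row 3, column 3: eliminating its row and column leaves {1, 3, 5}.
Row 3, column 4: eliminating its row and column leaves {1, 3, 5}.
Row 3, column 5: eliminating its row and column leaves {1, 4}.
Row 4, column 1: eliminating its row and column leaves {5}.
Row 5, column 1: eliminating its row and column leaves {2, 3, 4}.
Row 5, column 3: eliminating its row and column leaves {1, 2, 3}.
Row 5, column 4: eliminating its row and column leaves {1, 3}.
Row 5, column 5: eliminating its row and column leaves {1, 4}.
Enumerating the assignments across these blanks that avoid any row or column repeat gives 3 completions.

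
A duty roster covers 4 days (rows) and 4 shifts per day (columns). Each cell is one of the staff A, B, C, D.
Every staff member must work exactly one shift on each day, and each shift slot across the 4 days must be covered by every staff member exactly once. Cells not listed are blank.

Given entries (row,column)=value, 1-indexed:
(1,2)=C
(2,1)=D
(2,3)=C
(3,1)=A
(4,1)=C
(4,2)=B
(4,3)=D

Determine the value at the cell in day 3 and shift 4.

Day 1, shift 1: day 1 has {C} and shift 1 has {A, C, D}, leaving only B.
Day 1, shift 3: day 1 has {B, C} and shift 3 has {C, D}, leaving only A.
Day 1, shift 4: day 1 has {A, B, C} and shift 4 has {}, leaving only D.
Day 2, shift 2: day 2 has {C, D} and shift 2 has {B, C}, leaving only A.
Day 2, shift 4: day 2 has {A, C, D} and shift 4 has {D}, leaving only B.
Day 3 already has {A} and shift 4 already has {B, D}, so day 3, shift 4 must be C.

C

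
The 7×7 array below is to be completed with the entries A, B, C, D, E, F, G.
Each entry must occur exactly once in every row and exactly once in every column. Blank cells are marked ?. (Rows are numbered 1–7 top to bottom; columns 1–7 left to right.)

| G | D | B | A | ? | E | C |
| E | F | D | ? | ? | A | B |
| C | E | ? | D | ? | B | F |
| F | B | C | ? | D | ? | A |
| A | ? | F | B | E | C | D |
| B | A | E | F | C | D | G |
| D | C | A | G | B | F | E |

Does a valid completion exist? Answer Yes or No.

Yes

No row or column among the givens repeats a symbol, and propagating forced cells runs into no contradiction.
One valid completion exists (for instance, G D B A F E C / E F D C G A B / C E G D A B F / F B C E D G A / A G F B E C D / B A E F C D G / D C A G B F E).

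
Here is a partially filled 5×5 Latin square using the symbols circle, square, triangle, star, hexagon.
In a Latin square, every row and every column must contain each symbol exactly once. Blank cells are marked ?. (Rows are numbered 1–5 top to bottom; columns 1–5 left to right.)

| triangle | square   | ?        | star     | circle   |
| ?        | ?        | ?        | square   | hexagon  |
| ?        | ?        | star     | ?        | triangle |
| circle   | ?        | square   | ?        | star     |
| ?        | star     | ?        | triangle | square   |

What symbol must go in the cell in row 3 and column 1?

Row 1, column 3: row 1 has {circle, square, triangle, star} and column 3 has {square, star}, leaving only hexagon.
Row 2, column 1: row 2 has {square, hexagon} and column 1 has {circle, triangle}, leaving only star.
Row 4, column 4: row 4 has {circle, square, star} and column 4 has {square, triangle, star}, leaving only hexagon.
Row 3, column 4: row 3 has {triangle, star} and column 4 has {square, triangle, star, hexagon}, leaving only circle.
Row 3, column 2: row 3 has {circle, triangle, star} and column 2 has {square, star}, leaving only hexagon.
Row 3 already has {circle, triangle, star, hexagon} and column 1 already has {circle, triangle, star}, so row 3, column 1 must be square.

square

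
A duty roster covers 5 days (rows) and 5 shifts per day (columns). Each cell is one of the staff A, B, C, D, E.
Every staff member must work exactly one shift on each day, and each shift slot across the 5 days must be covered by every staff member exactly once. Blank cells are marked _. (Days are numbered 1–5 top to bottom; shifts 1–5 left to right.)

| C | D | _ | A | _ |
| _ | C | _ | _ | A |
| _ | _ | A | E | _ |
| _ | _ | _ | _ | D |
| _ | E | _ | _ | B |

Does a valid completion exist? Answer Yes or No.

Yes

No day or shift among the givens repeats a symbol, and propagating forced cells runs into no contradiction.
One valid completion exists (for instance, C D B A E / E C D B A / D B A E C / B A E C D / A E C D B).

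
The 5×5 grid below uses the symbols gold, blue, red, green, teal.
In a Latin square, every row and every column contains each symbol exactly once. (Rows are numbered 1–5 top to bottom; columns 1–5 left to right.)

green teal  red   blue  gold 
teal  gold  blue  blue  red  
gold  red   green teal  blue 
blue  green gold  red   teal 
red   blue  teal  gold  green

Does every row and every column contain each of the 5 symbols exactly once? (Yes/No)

Column 4 contains blue twice (at rows 1 and 2), so it is not a permutation.

No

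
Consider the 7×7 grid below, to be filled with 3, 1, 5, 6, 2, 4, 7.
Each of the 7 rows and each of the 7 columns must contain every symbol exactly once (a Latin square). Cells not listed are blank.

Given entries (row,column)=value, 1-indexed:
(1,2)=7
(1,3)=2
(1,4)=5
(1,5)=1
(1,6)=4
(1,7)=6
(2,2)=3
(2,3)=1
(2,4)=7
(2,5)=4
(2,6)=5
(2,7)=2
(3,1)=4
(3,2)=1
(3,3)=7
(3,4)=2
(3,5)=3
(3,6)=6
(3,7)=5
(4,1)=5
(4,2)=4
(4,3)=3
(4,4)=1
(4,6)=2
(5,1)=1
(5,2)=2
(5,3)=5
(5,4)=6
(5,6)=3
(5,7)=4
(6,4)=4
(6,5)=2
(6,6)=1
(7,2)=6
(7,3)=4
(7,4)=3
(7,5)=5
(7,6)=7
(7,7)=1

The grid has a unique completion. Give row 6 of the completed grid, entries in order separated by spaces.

7 5 6 4 2 1 3

Row 6, column 2: row 6 has {1, 2, 4} and column 2 has {3, 1, 6, 2, 4, 7}, leaving only 5.
Row 6, column 3: row 6 has {1, 5, 2, 4} and column 3 has {3, 1, 5, 2, 4, 7}, leaving only 6.
Row 1, column 1: row 1 has {1, 5, 6, 2, 4, 7} and column 1 has {1, 5, 4}, leaving only 3.
Row 6, column 1: row 6 has {1, 5, 6, 2, 4} and column 1 has {3, 1, 5, 4}, leaving only 7.
Row 6, column 7: row 6 has {1, 5, 6, 2, 4, 7} and column 7 has {1, 5, 6, 2, 4}, leaving only 3.
So row 6 reads: 7 5 6 4 2 1 3.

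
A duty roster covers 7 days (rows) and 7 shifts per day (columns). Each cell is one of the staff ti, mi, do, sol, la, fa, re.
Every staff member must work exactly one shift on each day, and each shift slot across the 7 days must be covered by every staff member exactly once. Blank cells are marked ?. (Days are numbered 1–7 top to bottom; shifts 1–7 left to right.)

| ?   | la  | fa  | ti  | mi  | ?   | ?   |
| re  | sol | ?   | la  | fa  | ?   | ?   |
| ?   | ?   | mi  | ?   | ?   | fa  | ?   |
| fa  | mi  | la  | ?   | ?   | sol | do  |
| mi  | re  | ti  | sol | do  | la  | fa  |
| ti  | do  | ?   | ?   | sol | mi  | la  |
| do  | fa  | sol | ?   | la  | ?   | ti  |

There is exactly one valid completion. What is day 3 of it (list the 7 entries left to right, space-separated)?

la ti mi do re fa sol

Day 3, shift 2: day 3 has {mi, fa} and shift 2 has {mi, do, sol, la, fa, re}, leaving only ti.
Day 3, shift 5: day 3 has {ti, mi, fa} and shift 5 has {mi, do, sol, la, fa}, leaving only re.
Day 3, shift 4: day 3 has {ti, mi, fa, re} and shift 4 has {ti, sol, la}, leaving only do.
Day 3, shift 7: day 3 has {ti, mi, do, fa, re} and shift 7 has {ti, do, la, fa}, leaving only sol.
Day 3, shift 1: day 3 has {ti, mi, do, sol, fa, re} and shift 1 has {ti, mi, do, fa, re}, leaving only la.
So day 3 reads: la ti mi do re fa sol.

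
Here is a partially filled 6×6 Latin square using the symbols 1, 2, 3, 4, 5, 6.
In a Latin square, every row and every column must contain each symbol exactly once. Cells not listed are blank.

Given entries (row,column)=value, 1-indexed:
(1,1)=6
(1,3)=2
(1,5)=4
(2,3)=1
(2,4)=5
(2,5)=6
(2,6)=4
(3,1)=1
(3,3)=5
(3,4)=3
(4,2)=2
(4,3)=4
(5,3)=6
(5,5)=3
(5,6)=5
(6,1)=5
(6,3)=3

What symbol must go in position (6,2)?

6

Row 1, column 4: row 1 has {2, 4, 6} and column 4 has {3, 5}, leaving only 1.
Row 1, column 6: row 1 has {1, 2, 4, 6} and column 6 has {4, 5}, leaving only 3.
Row 1, column 2: row 1 has {1, 2, 3, 4, 6} and column 2 has {2}, leaving only 5.
Row 2, column 2: row 2 has {1, 4, 5, 6} and column 2 has {2, 5}, leaving only 3.
Row 2, column 1: row 2 has {1, 3, 4, 5, 6} and column 1 has {1, 5, 6}, leaving only 2.
Row 3, column 5: row 3 has {1, 3, 5} and column 5 has {3, 4, 6}, leaving only 2.
Row 3, column 6: row 3 has {1, 2, 3, 5} and column 6 has {3, 4, 5}, leaving only 6.
Row 3, column 2: row 3 has {1, 2, 3, 5, 6} and column 2 has {2, 3, 5}, leaving only 4.
Row 4, column 1: row 4 has {2, 4} and column 1 has {1, 2, 5, 6}, leaving only 3.
Row 4, column 4: row 4 has {2, 3, 4} and column 4 has {1, 3, 5}, leaving only 6.
Row 4, column 6: row 4 has {2, 3, 4, 6} and column 6 has {3, 4, 5, 6}, leaving only 1.
Row 4, column 5: row 4 has {1, 2, 3, 4, 6} and column 5 has {2, 3, 4, 6}, leaving only 5.
Row 5, column 1: row 5 has {3, 5, 6} and column 1 has {1, 2, 3, 5, 6}, leaving only 4.
Row 5, column 2: row 5 has {3, 4, 5, 6} and column 2 has {2, 3, 4, 5}, leaving only 1.
Row 6 already has {3, 5} and column 2 already has {1, 2, 3, 4, 5}, so row 6, column 2 must be 6.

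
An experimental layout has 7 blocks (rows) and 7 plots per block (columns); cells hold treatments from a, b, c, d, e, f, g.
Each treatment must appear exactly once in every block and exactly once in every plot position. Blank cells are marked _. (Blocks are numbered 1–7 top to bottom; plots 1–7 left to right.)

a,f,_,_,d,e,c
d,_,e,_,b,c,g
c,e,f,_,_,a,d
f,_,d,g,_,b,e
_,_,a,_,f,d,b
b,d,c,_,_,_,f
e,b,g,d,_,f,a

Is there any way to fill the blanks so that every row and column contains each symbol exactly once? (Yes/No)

Block 1, plot 3: block 1 has {a, c, d, e, f} and plot 3 has {a, c, d, e, f, g}, so it must be b.
Now block 1, plot 4: block 1 together with plot 4 already contain {a, b, c, d, e, f, g} — every symbol — so nothing can go there. The grid has no valid completion.

No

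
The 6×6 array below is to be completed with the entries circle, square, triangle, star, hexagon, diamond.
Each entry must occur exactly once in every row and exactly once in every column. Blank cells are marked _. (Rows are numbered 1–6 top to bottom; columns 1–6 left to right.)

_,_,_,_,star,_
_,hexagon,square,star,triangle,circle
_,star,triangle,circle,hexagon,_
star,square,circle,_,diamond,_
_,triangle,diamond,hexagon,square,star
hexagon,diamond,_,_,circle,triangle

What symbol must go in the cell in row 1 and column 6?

Row 1, column 2: row 1 has {star} and column 2 has {square, triangle, star, hexagon, diamond}, leaving only circle.
Row 1, column 3: row 1 has {circle, star} and column 3 has {circle, square, triangle, diamond}, leaving only hexagon.
Row 2, column 1: row 2 has {circle, square, triangle, star, hexagon} and column 1 has {star, hexagon}, leaving only diamond.
Row 3, column 1: row 3 has {circle, triangle, star, hexagon} and column 1 has {star, hexagon, diamond}, leaving only square.
Row 1, column 1: row 1 has {circle, star, hexagon} and column 1 has {square, star, hexagon, diamond}, leaving only triangle.
Row 3, column 6: row 3 has {circle, square, triangle, star, hexagon} and column 6 has {circle, triangle, star}, leaving only diamond.
Row 1 already has {circle, triangle, star, hexagon} and column 6 already has {circle, triangle, star, diamond}, so row 1, column 6 must be square.

square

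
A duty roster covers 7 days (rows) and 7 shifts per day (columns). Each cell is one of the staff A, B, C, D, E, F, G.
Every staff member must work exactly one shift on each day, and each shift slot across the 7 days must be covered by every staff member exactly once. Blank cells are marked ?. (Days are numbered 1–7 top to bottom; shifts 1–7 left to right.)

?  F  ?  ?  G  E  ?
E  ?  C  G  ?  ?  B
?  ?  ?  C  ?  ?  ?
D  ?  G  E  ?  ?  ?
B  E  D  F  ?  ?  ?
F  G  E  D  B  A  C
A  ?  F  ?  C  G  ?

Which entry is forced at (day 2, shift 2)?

Day 1, shift 1: day 1 has {E, F, G} and shift 1 has {A, B, D, E, F}, leaving only C.
Day 3, shift 1: day 3 has {C} and shift 1 has {A, B, C, D, E, F}, leaving only G.
Day 5, shift 5: day 5 has {B, D, E, F} and shift 5 has {B, C, G}, leaving only A.
Day 4, shift 5: day 4 has {D, E, G} and shift 5 has {A, B, C, G}, leaving only F.
Day 2, shift 5: day 2 has {B, C, E, G} and shift 5 has {A, B, C, F, G}, leaving only D.
Day 2 already has {B, C, D, E, G} and shift 2 already has {E, F, G}, so day 2, shift 2 must be A.

A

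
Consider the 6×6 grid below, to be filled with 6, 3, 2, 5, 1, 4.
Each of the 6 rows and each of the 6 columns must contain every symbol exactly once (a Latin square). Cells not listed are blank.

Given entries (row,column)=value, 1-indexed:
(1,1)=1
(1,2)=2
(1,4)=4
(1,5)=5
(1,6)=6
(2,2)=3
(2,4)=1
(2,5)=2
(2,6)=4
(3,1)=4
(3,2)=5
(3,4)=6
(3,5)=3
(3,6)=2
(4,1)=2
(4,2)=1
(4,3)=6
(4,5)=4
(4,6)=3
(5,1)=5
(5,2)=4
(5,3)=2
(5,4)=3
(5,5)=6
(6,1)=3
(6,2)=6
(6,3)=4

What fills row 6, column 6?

5

Row 1, column 3: row 1 has {6, 2, 5, 1, 4} and column 3 has {6, 2, 4}, leaving only 3.
Row 2, column 1: row 2 has {3, 2, 1, 4} and column 1 has {3, 2, 5, 1, 4}, leaving only 6.
Row 2, column 3: row 2 has {6, 3, 2, 1, 4} and column 3 has {6, 3, 2, 4}, leaving only 5.
Row 3, column 3: row 3 has {6, 3, 2, 5, 4} and column 3 has {6, 3, 2, 5, 4}, leaving only 1.
Row 4, column 4: row 4 has {6, 3, 2, 1, 4} and column 4 has {6, 3, 1, 4}, leaving only 5.
Row 5, column 6: row 5 has {6, 3, 2, 5, 4} and column 6 has {6, 3, 2, 4}, leaving only 1.
Row 6 already has {6, 3, 4} and column 6 already has {6, 3, 2, 1, 4}, so row 6, column 6 must be 5.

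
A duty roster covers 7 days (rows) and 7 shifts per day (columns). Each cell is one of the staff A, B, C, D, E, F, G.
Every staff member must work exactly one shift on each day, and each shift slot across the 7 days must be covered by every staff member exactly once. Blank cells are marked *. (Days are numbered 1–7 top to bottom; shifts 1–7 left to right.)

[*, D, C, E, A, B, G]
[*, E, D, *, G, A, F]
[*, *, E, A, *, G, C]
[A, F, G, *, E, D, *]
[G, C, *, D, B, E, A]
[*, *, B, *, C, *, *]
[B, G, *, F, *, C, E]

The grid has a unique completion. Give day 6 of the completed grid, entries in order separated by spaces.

Day 6, shift 2: day 6 has {B, C} and shift 2 has {C, D, E, F, G}, leaving only A.
Day 6, shift 4: day 6 has {A, B, C} and shift 4 has {A, D, E, F}, leaving only G.
Day 6, shift 6: day 6 has {A, B, C, G} and shift 6 has {A, B, C, D, E, G}, leaving only F.
Day 6, shift 7: day 6 has {A, B, C, F, G} and shift 7 has {A, C, E, F, G}, leaving only D.
Day 6, shift 1: day 6 has {A, B, C, D, F, G} and shift 1 has {A, B, G}, leaving only E.
So day 6 reads: E A B G C F D.

E A B G C F D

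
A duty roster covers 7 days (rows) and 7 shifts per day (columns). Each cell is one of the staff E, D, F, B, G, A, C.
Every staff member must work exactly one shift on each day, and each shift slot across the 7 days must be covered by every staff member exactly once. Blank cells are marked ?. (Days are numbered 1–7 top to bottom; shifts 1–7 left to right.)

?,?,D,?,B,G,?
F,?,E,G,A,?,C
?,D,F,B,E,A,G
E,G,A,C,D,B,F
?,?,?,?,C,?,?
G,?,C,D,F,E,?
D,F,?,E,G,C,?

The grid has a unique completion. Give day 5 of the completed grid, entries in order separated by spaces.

Day 2, shift 2: day 2 has {E, F, G, A, C} and shift 2 has {D, F, G}, leaving only B.
Day 2, shift 6: day 2 has {E, F, B, G, A, C} and shift 6 has {E, B, G, A, C}, leaving only D.
Day 5, shift 6: day 5 has {C} and shift 6 has {E, D, B, G, A, C}, leaving only F.
Day 5, shift 4: day 5 has {F, C} and shift 4 has {E, D, B, G, C}, leaving only A.
Day 5, shift 1: day 5 has {F, A, C} and shift 1 has {E, D, F, G}, leaving only B.
Day 5, shift 2: day 5 has {F, B, A, C} and shift 2 has {D, F, B, G}, leaving only E.
Day 5, shift 3: day 5 has {E, F, B, A, C} and shift 3 has {E, D, F, A, C}, leaving only G.
Day 5, shift 7: day 5 has {E, F, B, G, A, C} and shift 7 has {F, G, C}, leaving only D.
So day 5 reads: B E G A C F D.

B E G A C F D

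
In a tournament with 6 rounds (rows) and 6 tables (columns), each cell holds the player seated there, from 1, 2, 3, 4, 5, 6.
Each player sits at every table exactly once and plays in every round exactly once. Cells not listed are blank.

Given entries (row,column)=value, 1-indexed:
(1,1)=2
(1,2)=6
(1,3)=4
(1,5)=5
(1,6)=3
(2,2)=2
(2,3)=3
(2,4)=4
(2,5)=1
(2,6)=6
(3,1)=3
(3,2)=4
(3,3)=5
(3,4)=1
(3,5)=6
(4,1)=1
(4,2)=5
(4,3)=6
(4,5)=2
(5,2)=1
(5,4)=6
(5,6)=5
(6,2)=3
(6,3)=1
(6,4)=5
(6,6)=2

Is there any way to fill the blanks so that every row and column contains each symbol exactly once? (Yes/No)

No

Round 1, table 4: round 1 together with table 4 already contain {1, 2, 3, 4, 5, 6} — every symbol — so nothing can go there. The grid has no valid completion.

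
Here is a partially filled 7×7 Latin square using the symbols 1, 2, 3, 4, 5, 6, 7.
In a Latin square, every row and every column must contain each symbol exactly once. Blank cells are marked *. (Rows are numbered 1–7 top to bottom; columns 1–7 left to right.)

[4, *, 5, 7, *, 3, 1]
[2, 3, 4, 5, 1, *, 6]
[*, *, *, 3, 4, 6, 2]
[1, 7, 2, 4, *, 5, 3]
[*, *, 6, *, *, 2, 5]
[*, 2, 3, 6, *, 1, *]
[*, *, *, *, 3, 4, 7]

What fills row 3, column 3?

Row 1, column 2: row 1 has {1, 3, 4, 5, 7} and column 2 has {2, 3, 7}, leaving only 6.
Row 1, column 5: row 1 has {1, 3, 4, 5, 6, 7} and column 5 has {1, 3, 4}, leaving only 2.
Row 2, column 6: row 2 has {1, 2, 3, 4, 5, 6} and column 6 has {1, 2, 3, 4, 5, 6}, leaving only 7.
Row 4, column 5: row 4 has {1, 2, 3, 4, 5, 7} and column 5 has {1, 2, 3, 4}, leaving only 6.
Row 5, column 4: row 5 has {2, 5, 6} and column 4 has {3, 4, 5, 6, 7}, leaving only 1.
Row 5, column 2: row 5 has {1, 2, 5, 6} and column 2 has {2, 3, 6, 7}, leaving only 4.
Row 5, column 5: row 5 has {1, 2, 4, 5, 6} and column 5 has {1, 2, 3, 4, 6}, leaving only 7.
Row 5, column 1: row 5 has {1, 2, 4, 5, 6, 7} and column 1 has {1, 2, 4}, leaving only 3.
Row 6, column 5: row 6 has {1, 2, 3, 6} and column 5 has {1, 2, 3, 4, 6, 7}, leaving only 5.
Row 6, column 1: row 6 has {1, 2, 3, 5, 6} and column 1 has {1, 2, 3, 4}, leaving only 7.
Row 3, column 1: row 3 has {2, 3, 4, 6} and column 1 has {1, 2, 3, 4, 7}, leaving only 5.
Row 3, column 2: row 3 has {2, 3, 4, 5, 6} and column 2 has {2, 3, 4, 6, 7}, leaving only 1.
Row 3 already has {1, 2, 3, 4, 5, 6} and column 3 already has {2, 3, 4, 5, 6}, so row 3, column 3 must be 7.

7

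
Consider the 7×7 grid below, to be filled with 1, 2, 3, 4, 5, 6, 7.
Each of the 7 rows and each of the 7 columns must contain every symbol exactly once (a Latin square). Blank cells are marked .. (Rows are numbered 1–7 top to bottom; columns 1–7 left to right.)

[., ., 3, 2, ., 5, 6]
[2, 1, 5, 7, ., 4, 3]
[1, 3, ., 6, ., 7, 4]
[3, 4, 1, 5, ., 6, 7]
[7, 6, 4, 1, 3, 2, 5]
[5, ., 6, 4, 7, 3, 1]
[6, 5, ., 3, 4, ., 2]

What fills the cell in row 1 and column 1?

Row 1 already has {2, 3, 5, 6} and column 1 already has {1, 2, 3, 5, 6, 7}, so row 1, column 1 must be 4.

4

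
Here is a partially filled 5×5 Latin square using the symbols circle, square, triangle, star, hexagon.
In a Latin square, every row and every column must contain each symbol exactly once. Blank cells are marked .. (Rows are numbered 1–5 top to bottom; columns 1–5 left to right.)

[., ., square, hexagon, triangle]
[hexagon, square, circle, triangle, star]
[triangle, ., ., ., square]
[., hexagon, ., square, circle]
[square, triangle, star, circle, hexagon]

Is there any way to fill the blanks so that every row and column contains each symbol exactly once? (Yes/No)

No row or column among the givens repeats a symbol, and propagating forced cells runs into no contradiction.
One valid completion exists (for instance, circle star square hexagon triangle / hexagon square circle triangle star / triangle circle hexagon star square / star hexagon triangle square circle / square triangle star circle hexagon).

Yes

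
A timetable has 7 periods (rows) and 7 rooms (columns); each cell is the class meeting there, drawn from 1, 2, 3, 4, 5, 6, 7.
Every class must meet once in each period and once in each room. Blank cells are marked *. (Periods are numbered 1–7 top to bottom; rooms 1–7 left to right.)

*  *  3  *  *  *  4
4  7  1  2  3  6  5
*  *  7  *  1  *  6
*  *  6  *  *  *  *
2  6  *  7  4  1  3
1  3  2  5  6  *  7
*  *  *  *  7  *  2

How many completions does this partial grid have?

Period 1, room 1: eliminating its period and room leaves {5, 6, 7}.
Period 1, room 2: eliminating its period and room leaves {1, 2, 5}.
Period 1, room 4: eliminating its period and room leaves {1, 6}.
Period 1, room 5: eliminating its period and room leaves {2, 5}.
Period 1, room 6: eliminating its period and room leaves {2, 5, 7}.
Period 3, room 1: eliminating its period and room leaves {3, 5}.
Period 3, room 2: eliminating its period and room leaves {2, 4, 5}.
Period 3, room 4: eliminating its period and room leaves {3, 4}.
Period 3, room 6: eliminating its period and room leaves {2, 3, 4, 5}.
Period 4, room 1: eliminating its period and room leaves {3, 5, 7}.
Period 4, room 2: eliminating its period and room leaves {1, 2, 4, 5}.
Period 4, room 4: eliminating its period and room leaves {1, 3, 4}.
Period 4, room 5: eliminating its period and room leaves {2, 5}.
Period 4, room 6: eliminating its period and room leaves {2, 3, 4, 5, 7}.
Period 4, room 7: eliminating its period and room leaves {1}.
Period 5, room 3: eliminating its period and room leaves {5}.
Period 6, room 6: eliminating its period and room leaves {4}.
Period 7, room 1: eliminating its period and room leaves {3, 5, 6}.
Period 7, room 2: eliminating its period and room leaves {1, 4, 5}.
Period 7, room 3: eliminating its period and room leaves {4, 5}.
Period 7, room 4: eliminating its period and room leaves {1, 3, 4, 6}.
Period 7, room 6: eliminating its period and room leaves {3, 4, 5}.
Enumerating the assignments across these blanks that avoid any period or room repeat gives 8 completions.

8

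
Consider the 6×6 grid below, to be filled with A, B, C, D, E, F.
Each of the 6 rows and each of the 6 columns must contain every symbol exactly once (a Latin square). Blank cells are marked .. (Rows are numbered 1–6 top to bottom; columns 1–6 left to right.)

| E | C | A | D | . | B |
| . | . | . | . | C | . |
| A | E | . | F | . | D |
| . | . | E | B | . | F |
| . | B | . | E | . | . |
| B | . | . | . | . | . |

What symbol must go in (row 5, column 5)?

Row 1, column 5: row 1 has {A, B, C, D, E} and column 5 has {C}, leaving only F.
Row 2, column 4: row 2 has {C} and column 4 has {B, D, E, F}, leaving only A.
Row 2, column 6: row 2 has {A, C} and column 6 has {B, D, F}, leaving only E.
Row 3, column 5: row 3 has {A, D, E, F} and column 5 has {C, F}, leaving only B.
Row 3, column 3: row 3 has {A, B, D, E, F} and column 3 has {A, E}, leaving only C.
Row 6, column 4: row 6 has {B} and column 4 has {A, B, D, E, F}, leaving only C.
Row 6, column 6: row 6 has {B, C} and column 6 has {B, D, E, F}, leaving only A.
Row 5, column 6: row 5 has {B, E} and column 6 has {A, B, D, E, F}, leaving only C.
Row 5, column 5 is narrowed to {A, D}.
If it were D, then row 6, column 2 would be left with no valid symbol.
So row 5, column 5 must be A.

A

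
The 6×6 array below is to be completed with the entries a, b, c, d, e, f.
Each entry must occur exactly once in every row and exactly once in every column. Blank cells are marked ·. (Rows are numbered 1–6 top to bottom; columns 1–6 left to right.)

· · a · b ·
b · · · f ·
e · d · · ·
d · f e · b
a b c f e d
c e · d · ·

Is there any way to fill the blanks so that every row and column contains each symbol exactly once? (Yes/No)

No

Row 1, column 1: row 1 has {a, b} and column 1 has {a, b, c, d, e}, so it must be f.
Row 1, column 4: row 1 has {a, b, f} and column 4 has {d, e, f}, so it must be c.
Row 1, column 2: row 1 has {a, b, c, f} and column 2 has {b, e}, so it must be d.
Row 1, column 6: row 1 has {a, b, c, d, f} and column 6 has {b, d}, so it must be e.
Row 2, column 3: row 2 has {b, f} and column 3 has {a, c, d, f}, so it must be e.
Row 2, column 4: row 2 has {b, e, f} and column 4 has {c, d, e, f}, so it must be a.
Row 2, column 2: row 2 has {a, b, e, f} and column 2 has {b, d, e}, so it must be c.
Now row 2, column 6: row 2 together with column 6 already contain {a, b, c, d, e, f} — every symbol — so nothing can go there. The grid has no valid completion.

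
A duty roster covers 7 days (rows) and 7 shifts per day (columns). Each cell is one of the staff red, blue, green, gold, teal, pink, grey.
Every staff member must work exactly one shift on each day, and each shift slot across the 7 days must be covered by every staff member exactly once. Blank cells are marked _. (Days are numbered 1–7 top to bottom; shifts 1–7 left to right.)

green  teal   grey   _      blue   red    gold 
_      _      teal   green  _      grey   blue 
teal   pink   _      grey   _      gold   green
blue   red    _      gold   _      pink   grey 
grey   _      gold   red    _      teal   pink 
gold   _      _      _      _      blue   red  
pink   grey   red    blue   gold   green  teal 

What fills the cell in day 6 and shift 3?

Day 1, shift 4: day 1 has {red, blue, green, gold, teal, grey} and shift 4 has {red, blue, green, gold, grey}, leaving only pink.
Day 2, shift 1: day 2 has {blue, green, teal, grey} and shift 1 has {blue, green, gold, teal, pink, grey}, leaving only red.
Day 2, shift 2: day 2 has {red, blue, green, teal, grey} and shift 2 has {red, teal, pink, grey}, leaving only gold.
Day 2, shift 5: day 2 has {red, blue, green, gold, teal, grey} and shift 5 has {blue, gold}, leaving only pink.
Day 3, shift 3: day 3 has {green, gold, teal, pink, grey} and shift 3 has {red, gold, teal, grey}, leaving only blue.
Day 3, shift 5: day 3 has {blue, green, gold, teal, pink, grey} and shift 5 has {blue, gold, pink}, leaving only red.
Day 4, shift 3: day 4 has {red, blue, gold, pink, grey} and shift 3 has {red, blue, gold, teal, grey}, leaving only green.
Day 6 already has {red, blue, gold} and shift 3 already has {red, blue, green, gold, teal, grey}, so day 6, shift 3 must be pink.

pink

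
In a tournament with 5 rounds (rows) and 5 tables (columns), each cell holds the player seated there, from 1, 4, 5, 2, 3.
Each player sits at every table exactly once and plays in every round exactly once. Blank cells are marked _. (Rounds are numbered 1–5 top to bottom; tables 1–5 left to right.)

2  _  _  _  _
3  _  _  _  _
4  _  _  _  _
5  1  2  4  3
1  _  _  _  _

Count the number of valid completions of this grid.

Round 1, table 2: eliminating its round and table leaves {4, 5, 3}.
Round 1, table 3: eliminating its round and table leaves {1, 4, 5, 3}.
Round 1, table 4: eliminating its round and table leaves {1, 5, 3}.
Round 1, table 5: eliminating its round and table leaves {1, 4, 5}.
Round 2, table 2: eliminating its round and table leaves {4, 5, 2}.
Round 2, table 3: eliminating its round and table leaves {1, 4, 5}.
Round 2, table 4: eliminating its round and table leaves {1, 5, 2}.
Round 2, table 5: eliminating its round and table leaves {1, 4, 5, 2}.
Round 3, table 2: eliminating its round and table leaves {5, 2, 3}.
Round 3, table 3: eliminating its round and table leaves {1, 5, 3}.
Round 3, table 4: eliminating its round and table leaves {1, 5, 2, 3}.
Round 3, table 5: eliminating its round and table leaves {1, 5, 2}.
Round 5, table 2: eliminating its round and table leaves {4, 5, 2, 3}.
Round 5, table 3: eliminating its round and table leaves {4, 5, 3}.
Round 5, table 4: eliminating its round and table leaves {5, 2, 3}.
Round 5, table 5: eliminating its round and table leaves {4, 5, 2}.
Enumerating the assignments across these blanks that avoid any round or table repeat gives 56 completions.

56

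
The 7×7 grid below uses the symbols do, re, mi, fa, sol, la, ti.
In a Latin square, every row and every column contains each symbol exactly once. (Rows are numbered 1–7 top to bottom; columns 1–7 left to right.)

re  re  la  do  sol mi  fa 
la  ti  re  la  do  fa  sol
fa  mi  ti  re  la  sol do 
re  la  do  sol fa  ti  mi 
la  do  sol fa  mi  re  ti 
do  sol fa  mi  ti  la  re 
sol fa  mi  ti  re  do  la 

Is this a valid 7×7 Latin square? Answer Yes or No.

Row 1 contains re twice (at columns 1 and 2); row 2 is also not a permutation.

No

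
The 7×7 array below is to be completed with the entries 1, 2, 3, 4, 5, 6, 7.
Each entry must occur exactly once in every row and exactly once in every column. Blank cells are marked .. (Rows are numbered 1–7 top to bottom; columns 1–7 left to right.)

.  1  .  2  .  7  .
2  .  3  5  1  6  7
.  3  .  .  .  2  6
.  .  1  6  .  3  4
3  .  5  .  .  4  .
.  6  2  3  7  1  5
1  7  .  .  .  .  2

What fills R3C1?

Row 1, column 7: row 1 has {1, 2, 7} and column 7 has {2, 4, 5, 6, 7}, leaving only 3.
Row 2, column 2: row 2 has {1, 2, 3, 5, 6, 7} and column 2 has {1, 3, 6, 7}, leaving only 4.
Row 5, column 2: row 5 has {3, 4, 5} and column 2 has {1, 3, 4, 6, 7}, leaving only 2.
Row 4, column 2: row 4 has {1, 3, 4, 6} and column 2 has {1, 2, 3, 4, 6, 7}, leaving only 5.
Row 4, column 1: row 4 has {1, 3, 4, 5, 6} and column 1 has {1, 2, 3}, leaving only 7.
Row 4, column 5: row 4 has {1, 3, 4, 5, 6, 7} and column 5 has {1, 7}, leaving only 2.
Row 5, column 5: row 5 has {2, 3, 4, 5} and column 5 has {1, 2, 7}, leaving only 6.
Row 5, column 7: row 5 has {2, 3, 4, 5, 6} and column 7 has {2, 3, 4, 5, 6, 7}, leaving only 1.
Row 5, column 4: row 5 has {1, 2, 3, 4, 5, 6} and column 4 has {2, 3, 5, 6}, leaving only 7.
Row 6, column 1: row 6 has {1, 2, 3, 5, 6, 7} and column 1 has {1, 2, 3, 7}, leaving only 4.
Row 3 already has {2, 3, 6} and column 1 already has {1, 2, 3, 4, 7}, so row 3, column 1 must be 5.

5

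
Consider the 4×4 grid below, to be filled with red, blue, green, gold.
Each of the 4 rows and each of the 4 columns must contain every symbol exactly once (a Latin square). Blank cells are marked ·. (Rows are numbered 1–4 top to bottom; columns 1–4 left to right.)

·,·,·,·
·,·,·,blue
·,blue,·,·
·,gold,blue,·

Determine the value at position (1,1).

blue

Row 1, column 1 is narrowed to {red, blue, green, gold}.
If it were red, then row 1, column 4 would be left with no valid symbol.
If it were green, then row 1, column 4 would be left with no valid symbol.
If it were gold, propagating the remaining blanks reaches a contradiction.
So row 1, column 1 must be blue.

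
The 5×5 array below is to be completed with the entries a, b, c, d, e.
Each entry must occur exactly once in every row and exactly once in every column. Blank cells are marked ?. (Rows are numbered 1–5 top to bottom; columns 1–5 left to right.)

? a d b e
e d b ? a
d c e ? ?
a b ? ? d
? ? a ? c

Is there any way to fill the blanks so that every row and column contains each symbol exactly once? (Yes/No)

Yes

No row or column among the givens repeats a symbol, and propagating forced cells runs into no contradiction.
One valid completion exists (for instance, c a d b e / e d b c a / d c e a b / a b c e d / b e a d c).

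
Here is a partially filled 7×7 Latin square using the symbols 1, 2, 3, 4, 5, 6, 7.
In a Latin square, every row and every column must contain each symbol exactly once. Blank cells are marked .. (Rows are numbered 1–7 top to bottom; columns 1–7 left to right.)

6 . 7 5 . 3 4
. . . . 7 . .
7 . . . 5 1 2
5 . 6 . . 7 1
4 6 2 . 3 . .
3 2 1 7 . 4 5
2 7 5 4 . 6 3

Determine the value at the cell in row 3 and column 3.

Row 1, column 2: row 1 has {3, 4, 5, 6, 7} and column 2 has {2, 6, 7}, leaving only 1.
Row 1, column 5: row 1 has {1, 3, 4, 5, 6, 7} and column 5 has {3, 5, 7}, leaving only 2.
Row 2, column 1: row 2 has {7} and column 1 has {2, 3, 4, 5, 6, 7}, leaving only 1.
Row 2, column 7: row 2 has {1, 7} and column 7 has {1, 2, 3, 4, 5}, leaving only 6.
Row 4, column 5: row 4 has {1, 5, 6, 7} and column 5 has {2, 3, 5, 7}, leaving only 4.
Row 4, column 2: row 4 has {1, 4, 5, 6, 7} and column 2 has {1, 2, 6, 7}, leaving only 3.
Row 3, column 2: row 3 has {1, 2, 5, 7} and column 2 has {1, 2, 3, 6, 7}, leaving only 4.
Row 3 already has {1, 2, 4, 5, 7} and column 3 already has {1, 2, 5, 6, 7}, so row 3, column 3 must be 3.

3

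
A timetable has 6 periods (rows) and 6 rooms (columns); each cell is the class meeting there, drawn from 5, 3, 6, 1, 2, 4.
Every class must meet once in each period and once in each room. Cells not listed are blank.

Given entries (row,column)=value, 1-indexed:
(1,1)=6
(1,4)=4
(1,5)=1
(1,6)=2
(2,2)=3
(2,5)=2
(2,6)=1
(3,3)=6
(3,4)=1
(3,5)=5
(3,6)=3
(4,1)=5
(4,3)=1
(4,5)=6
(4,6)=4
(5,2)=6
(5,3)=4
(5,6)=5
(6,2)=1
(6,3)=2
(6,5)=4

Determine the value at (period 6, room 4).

5

Period 1, room 2: period 1 has {6, 1, 2, 4} and room 2 has {3, 6, 1}, leaving only 5.
Period 1, room 3: period 1 has {5, 6, 1, 2, 4} and room 3 has {6, 1, 2, 4}, leaving only 3.
Period 2, room 1: period 2 has {3, 1, 2} and room 1 has {5, 6}, leaving only 4.
Period 2, room 3: period 2 has {3, 1, 2, 4} and room 3 has {3, 6, 1, 2, 4}, leaving only 5.
Period 2, room 4: period 2 has {5, 3, 1, 2, 4} and room 4 has {1, 4}, leaving only 6.
Period 3, room 1: period 3 has {5, 3, 6, 1} and room 1 has {5, 6, 4}, leaving only 2.
Period 3, room 2: period 3 has {5, 3, 6, 1, 2} and room 2 has {5, 3, 6, 1}, leaving only 4.
Period 4, room 2: period 4 has {5, 6, 1, 4} and room 2 has {5, 3, 6, 1, 4}, leaving only 2.
Period 4, room 4: period 4 has {5, 6, 1, 2, 4} and room 4 has {6, 1, 4}, leaving only 3.
Period 6 already has {1, 2, 4} and room 4 already has {3, 6, 1, 4}, so period 6, room 4 must be 5.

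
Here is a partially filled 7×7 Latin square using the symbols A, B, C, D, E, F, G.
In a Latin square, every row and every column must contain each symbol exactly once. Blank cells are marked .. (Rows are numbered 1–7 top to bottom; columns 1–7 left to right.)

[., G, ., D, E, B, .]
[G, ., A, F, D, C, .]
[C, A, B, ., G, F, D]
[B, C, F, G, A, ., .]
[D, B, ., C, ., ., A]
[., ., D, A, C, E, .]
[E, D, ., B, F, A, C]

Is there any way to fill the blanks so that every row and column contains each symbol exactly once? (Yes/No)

No

Row 5, column 5: row 5 together with column 5 already contain {A, B, C, D, E, F, G} — every symbol — so nothing can go there. The grid has no valid completion.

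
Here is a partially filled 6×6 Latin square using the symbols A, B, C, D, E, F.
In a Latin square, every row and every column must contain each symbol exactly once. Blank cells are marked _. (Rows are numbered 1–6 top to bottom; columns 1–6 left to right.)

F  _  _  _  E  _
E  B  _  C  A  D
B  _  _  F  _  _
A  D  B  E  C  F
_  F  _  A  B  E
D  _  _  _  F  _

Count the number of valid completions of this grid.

4

Row 1, column 2: eliminating its row and column leaves {A, C}.
Row 1, column 3: eliminating its row and column leaves {A, C, D}.
Row 1, column 4: eliminating its row and column leaves {B, D}.
Row 1, column 6: eliminating its row and column leaves {A, B, C}.
Row 2, column 3: eliminating its row and column leaves {F}.
Row 3, column 2: eliminating its row and column leaves {A, C, E}.
Row 3, column 3: eliminating its row and column leaves {A, C, D, E}.
Row 3, column 5: eliminating its row and column leaves {D}.
Row 3, column 6: eliminating its row and column leaves {A, C}.
Row 5, column 1: eliminating its row and column leaves {C}.
Row 5, column 3: eliminating its row and column leaves {C, D}.
Row 6, column 2: eliminating its row and column leaves {A, C, E}.
Row 6, column 3: eliminating its row and column leaves {A, C, E}.
Row 6, column 4: eliminating its row and column leaves {B}.
Row 6, column 6: eliminating its row and column leaves {A, B, C}.
Enumerating the assignments across these blanks that avoid any row or column repeat gives 4 completions.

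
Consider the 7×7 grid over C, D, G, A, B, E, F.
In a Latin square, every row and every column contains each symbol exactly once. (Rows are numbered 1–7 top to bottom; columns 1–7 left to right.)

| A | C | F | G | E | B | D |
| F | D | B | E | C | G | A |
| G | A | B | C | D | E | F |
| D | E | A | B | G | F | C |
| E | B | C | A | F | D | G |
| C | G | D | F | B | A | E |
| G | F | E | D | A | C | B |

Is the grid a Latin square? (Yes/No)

Every row is a permutation, but column 3 contains B twice (at rows 2 and 3).

No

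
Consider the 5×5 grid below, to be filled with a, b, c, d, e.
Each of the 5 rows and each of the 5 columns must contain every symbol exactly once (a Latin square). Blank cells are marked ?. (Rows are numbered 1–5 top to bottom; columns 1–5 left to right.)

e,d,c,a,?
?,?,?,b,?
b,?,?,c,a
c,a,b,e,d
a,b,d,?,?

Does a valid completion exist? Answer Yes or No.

Row 5, column 4: row 5 together with column 4 already contain {a, b, c, d, e} — every symbol — so nothing can go there. The grid has no valid completion.

No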